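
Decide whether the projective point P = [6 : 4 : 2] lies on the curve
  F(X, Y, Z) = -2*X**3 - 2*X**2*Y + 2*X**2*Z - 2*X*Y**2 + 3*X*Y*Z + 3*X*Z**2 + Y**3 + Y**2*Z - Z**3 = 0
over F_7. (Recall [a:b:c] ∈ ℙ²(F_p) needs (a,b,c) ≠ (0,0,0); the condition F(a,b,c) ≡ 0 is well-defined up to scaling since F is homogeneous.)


F(6,4,2) ≡ 5 (mod 7); P is NOT on the curve.

Evaluate F(6, 4, 2) term-by-term (mod 7).
  -2*X**3 ↦ -2·216·1·1 = -432
  -2*X**2*Y ↦ -2·36·4·1 = -288
  2*X**2*Z ↦ 2·36·1·2 = 144
  -2*X*Y**2 ↦ -2·6·16·1 = -192
  3*X*Y*Z ↦ 3·6·4·2 = 144
  3*X*Z**2 ↦ 3·6·1·4 = 72
  Y**3 ↦ 1·1·64·1 = 64
  Y**2*Z ↦ 1·1·16·2 = 32
  -Z**3 ↦ -1·1·1·8 = -8
Sum: F(6, 4, 2) = (-432) + (-288) + (144) + (-192) + (144) + (72) + (64) + (32) + (-8) = -464.
Reducing mod 7: -464 ≡ 5 (mod 7).
Since F(a, b, c) ≡ 5 ≠ 0 (mod 7), P does NOT lie on the curve.


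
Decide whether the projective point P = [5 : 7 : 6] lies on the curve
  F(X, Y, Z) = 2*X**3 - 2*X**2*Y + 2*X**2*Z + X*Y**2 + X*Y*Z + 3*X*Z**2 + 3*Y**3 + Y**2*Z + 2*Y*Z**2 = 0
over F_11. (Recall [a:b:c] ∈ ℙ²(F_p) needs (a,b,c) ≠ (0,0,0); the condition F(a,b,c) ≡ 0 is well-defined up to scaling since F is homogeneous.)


F(5,7,6) ≡ 8 (mod 11); P is NOT on the curve.

Evaluate F(5, 7, 6) term-by-term (mod 11).
  2*X**3 ↦ 2·125·1·1 = 250
  -2*X**2*Y ↦ -2·25·7·1 = -350
  2*X**2*Z ↦ 2·25·1·6 = 300
  X*Y**2 ↦ 1·5·49·1 = 245
  X*Y*Z ↦ 1·5·7·6 = 210
  3*X*Z**2 ↦ 3·5·1·36 = 540
  3*Y**3 ↦ 3·1·343·1 = 1029
  Y**2*Z ↦ 1·1·49·6 = 294
  2*Y*Z**2 ↦ 2·1·7·36 = 504
Sum: F(5, 7, 6) = (250) + (-350) + (300) + (245) + (210) + (540) + (1029) + (294) + (504) = 3022.
Reducing mod 11: 3022 ≡ 8 (mod 11).
Since F(a, b, c) ≡ 8 ≠ 0 (mod 11), P does NOT lie on the curve.


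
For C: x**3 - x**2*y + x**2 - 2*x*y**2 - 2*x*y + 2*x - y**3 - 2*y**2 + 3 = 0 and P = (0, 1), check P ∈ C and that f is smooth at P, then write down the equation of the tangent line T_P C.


Tangent line at P: -2*x - 7*y + 7 = 0.

Step 1: f(0, 1) = 0, so P lies on C.
Step 2: partial derivatives
  f_x(x, y) = 3*x**2 - 2*x*y + 2*x - 2*y**2 - 2*y + 2, f_y(x, y) = -x**2 - 4*x*y - 2*x - 3*y**2 - 4*y.
  f_x(P) = -2, f_y(P) = -7 (gradient nonzero, so P is smooth).
Step 3: tangent line at P: -2·(x − 0) + -7·(y − 1) = 0.
Expanding: -2*x - 7*y + 7 = 0.


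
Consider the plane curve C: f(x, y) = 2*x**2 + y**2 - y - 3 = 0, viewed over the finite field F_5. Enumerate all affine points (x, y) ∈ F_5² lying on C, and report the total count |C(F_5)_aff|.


Affine F_5-points: {(1, 3), (2, 0), (2, 1), (3, 0), (3, 1), (4, 3)}; count = 6.

For each of the 25 pairs (x, y) ∈ F_5², evaluate f(x, y) mod 5. Record the zeros.
  x = 0: [0↦2, 1↦2, 2↦4, 3↦3, 4↦4]  zeros at y ∈ ∅
  x = 1: [0↦4, 1↦4, 2↦1, 3↦0, 4↦1]  zeros at y ∈ {3}
  x = 2: [0↦0, 1↦0, 2↦2, 3↦1, 4↦2]  zeros at y ∈ {0, 1}
  x = 3: [0↦0, 1↦0, 2↦2, 3↦1, 4↦2]  zeros at y ∈ {0, 1}
  x = 4: [0↦4, 1↦4, 2↦1, 3↦0, 4↦1]  zeros at y ∈ {3}
Collecting zeros: affine points = {(1, 3), (2, 0), (2, 1), (3, 0), (3, 1), (4, 3)}.
Total count |C(F_5)_aff| = 6.


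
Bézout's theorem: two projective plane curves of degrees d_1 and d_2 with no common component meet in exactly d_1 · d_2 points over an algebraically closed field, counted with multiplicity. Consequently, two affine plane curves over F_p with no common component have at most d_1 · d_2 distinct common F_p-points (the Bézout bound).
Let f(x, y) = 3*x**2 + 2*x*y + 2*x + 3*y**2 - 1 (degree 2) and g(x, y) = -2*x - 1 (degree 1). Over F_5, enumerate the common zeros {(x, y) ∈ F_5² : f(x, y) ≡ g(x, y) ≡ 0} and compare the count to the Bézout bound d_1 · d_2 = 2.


Common zeros: {(2, 0), (2, 2)}; count = 2; Bézout bound = 2.

deg(f) = 2, deg(g) = 1, so Bézout bound = 2.
Scan x ∈ F_5. For each x, list the y ∈ F_5 with f(x, y) ≡ 0 and those with g(x, y) ≡ 0 (mod 5); the common zeros in that column are the intersection.
  x = 0: f ≡ 0 at y ∈ ∅; g ≡ 0 at y ∈ ∅; common: ∅.
  x = 1: f ≡ 0 at y ∈ {2, 4}; g ≡ 0 at y ∈ ∅; common: ∅.
  x = 2: f ≡ 0 at y ∈ {0, 2}; g ≡ 0 at y ∈ {0, 1, 2, 3, 4}; common: {0, 2}.
  x = 3: f ≡ 0 at y ∈ ∅; g ≡ 0 at y ∈ ∅; common: ∅.
  x = 4: f ≡ 0 at y ∈ {0, 4}; g ≡ 0 at y ∈ ∅; common: ∅.
Collecting: common zeros = {(2, 0), (2, 2)}, so the count is 2.
Comparison with the Bézout bound: 2 ≤ 2 = deg(f)·deg(g), as expected for curves with no common component (the bound is attained).


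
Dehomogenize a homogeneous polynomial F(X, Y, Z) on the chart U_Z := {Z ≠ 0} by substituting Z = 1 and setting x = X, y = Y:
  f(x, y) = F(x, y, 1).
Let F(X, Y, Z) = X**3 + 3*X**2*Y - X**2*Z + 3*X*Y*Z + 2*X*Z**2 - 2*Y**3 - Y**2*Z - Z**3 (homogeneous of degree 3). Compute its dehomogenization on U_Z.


f(x, y) = x**3 + 3*x**2*y - x**2 + 3*x*y + 2*x - 2*y**3 - y**2 - 1

On U_Z we set Z = 1. Each monomial c·X^i·Y^j·Z^k in F becomes c·x^i·y^j·1^k = c·x^i·y^j.
Substituting Z = 1: F(X, Y, 1) = x**3 + 3*x**2*y - x**2 + 3*x*y + 2*x - 2*y**3 - y**2 - 1.
Note: deg(f) ≤ deg(F) = 3; strict inequality happens when F is divisible by Z (lost terms).


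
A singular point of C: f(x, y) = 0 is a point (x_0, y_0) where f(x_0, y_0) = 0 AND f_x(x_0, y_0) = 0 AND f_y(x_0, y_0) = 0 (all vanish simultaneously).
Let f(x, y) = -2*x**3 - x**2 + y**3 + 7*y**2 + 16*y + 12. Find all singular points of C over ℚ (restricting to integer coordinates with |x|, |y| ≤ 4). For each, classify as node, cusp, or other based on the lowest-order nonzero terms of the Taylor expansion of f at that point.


Singular points: {(0, -2)}; classification: node.

Compute partial derivatives:
  f_x = -6*x**2 - 2*x.
  f_y = 3*y**2 + 14*y + 16.
Scan x_0 ∈ {−4, ..., 4}. For each x_0, f_y(x_0, y) is a polynomial in y; find its integer roots y ∈ {−4, ..., 4}, then test f_x and f at those candidates.
  x = -4: f_y(-4, y) = 3*y**2 + 14*y + 16; vanishes at y ∈ {-2}. (-4, -2): f_x = -88 ≠ 0.
  x = -3: f_y(-3, y) = 3*y**2 + 14*y + 16; vanishes at y ∈ {-2}. (-3, -2): f_x = -48 ≠ 0.
  x = -2: f_y(-2, y) = 3*y**2 + 14*y + 16; vanishes at y ∈ {-2}. (-2, -2): f_x = -20 ≠ 0.
  x = -1: f_y(-1, y) = 3*y**2 + 14*y + 16; vanishes at y ∈ {-2}. (-1, -2): f_x = -4 ≠ 0.
  x = 0: f_y(0, y) = 3*y**2 + 14*y + 16; vanishes at y ∈ {-2}. (0, -2): f_x = 0, f = 0 — SINGULAR.
  x = 1: f_y(1, y) = 3*y**2 + 14*y + 16; vanishes at y ∈ {-2}. (1, -2): f_x = -8 ≠ 0.
  x = 2: f_y(2, y) = 3*y**2 + 14*y + 16; vanishes at y ∈ {-2}. (2, -2): f_x = -28 ≠ 0.
  x = 3: f_y(3, y) = 3*y**2 + 14*y + 16; vanishes at y ∈ {-2}. (3, -2): f_x = -60 ≠ 0.
  x = 4: f_y(4, y) = 3*y**2 + 14*y + 16; vanishes at y ∈ {-2}. (4, -2): f_x = -104 ≠ 0.
Only singular point on the grid: (0, -2).
Classify: substitute x = 0 + u, y = -2 + v and expand: f = -2*u**3 - u**2 + v**3 + v**2.
No constant or linear terms (consistent with a singular point). Quadratic part: -u**2 + v**2. Cubic part: -2*u**3 + v**3.
The quadratic part v**2 - u**2 = (v − u)(v + u) splits into two distinct linear factors, so there are two distinct tangent lines y − -2 = ±(x − 0) — this is a node (ordinary double point).
Classification: node.


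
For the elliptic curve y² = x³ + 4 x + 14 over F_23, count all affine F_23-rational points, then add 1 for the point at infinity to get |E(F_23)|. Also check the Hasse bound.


Affine points = {(4, 5), (4, 18), (6, 1), (6, 22), (8, 11), (8, 12), (11, 3), (11, 20), (13, 3), (13, 20), (14, 10), (14, 13), (17, 2), (17, 21), (19, 7), (19, 16), (22, 3), (22, 20)}; affine count = 18; |E(F_23)| = 19.

Discriminant check: Δ ∝ 4a³ + 27b² = 4·4³ + 27·14² = 4·64 + 27·196 ≡ 5 (mod 23). Nonzero ⇒ E is nonsingular.
For each x ∈ F_23, compute rhs = x³ + 4·x + 14 mod 23, then count y ∈ F_23 with y² ≡ rhs.
  x = 0: rhs = 14, matching y values: none (0 points).
  x = 1: rhs = 19, matching y values: none (0 points).
  x = 2: rhs = 7, matching y values: none (0 points).
  x = 3: rhs = 7, matching y values: none (0 points).
  x = 4: rhs = 2, matching y values: 5, 18 (2 points).
  x = 5: rhs = 21, matching y values: none (0 points).
  x = 6: rhs = 1, matching y values: 1, 22 (2 points).
  x = 7: rhs = 17, matching y values: none (0 points).
  x = 8: rhs = 6, matching y values: 11, 12 (2 points).
  x = 9: rhs = 20, matching y values: none (0 points).
  x = 10: rhs = 19, matching y values: none (0 points).
  x = 11: rhs = 9, matching y values: 3, 20 (2 points).
  x = 12: rhs = 19, matching y values: none (0 points).
  x = 13: rhs = 9, matching y values: 3, 20 (2 points).
  x = 14: rhs = 8, matching y values: 10, 13 (2 points).
  x = 15: rhs = 22, matching y values: none (0 points).
  x = 16: rhs = 11, matching y values: none (0 points).
  x = 17: rhs = 4, matching y values: 2, 21 (2 points).
  x = 18: rhs = 7, matching y values: none (0 points).
  x = 19: rhs = 3, matching y values: 7, 16 (2 points).
  x = 20: rhs = 21, matching y values: none (0 points).
  x = 21: rhs = 21, matching y values: none (0 points).
  x = 22: rhs = 9, matching y values: 3, 20 (2 points).
Total affine count: 18.
Full point count |E(F_23)| = 18 + 1 = 19.
Hasse bound: |19 − (23+1)| = |-5| = 5 ≤ 2√23 ≈ 9.5917 ✓.


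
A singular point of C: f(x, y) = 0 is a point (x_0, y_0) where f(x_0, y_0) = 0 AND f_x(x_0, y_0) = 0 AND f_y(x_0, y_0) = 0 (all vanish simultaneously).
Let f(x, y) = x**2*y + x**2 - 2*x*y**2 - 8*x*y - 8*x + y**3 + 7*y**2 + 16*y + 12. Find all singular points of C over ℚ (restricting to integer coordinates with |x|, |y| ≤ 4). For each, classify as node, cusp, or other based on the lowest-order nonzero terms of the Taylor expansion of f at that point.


Singular points: {(0, -2)}; classification: node.

Compute partial derivatives:
  f_x = 2*x*y + 2*x - 2*y**2 - 8*y - 8.
  f_y = x**2 - 4*x*y - 8*x + 3*y**2 + 14*y + 16.
Scan x_0 ∈ {−4, ..., 4}. For each x_0, f_y(x_0, y) is a polynomial in y; find its integer roots y ∈ {−4, ..., 4}, then test f_x and f at those candidates.
  x = -4: f_y(-4, y) = 3*y**2 + 30*y + 64; no integer root y with |y| ≤ 4.
  x = -3: f_y(-3, y) = 3*y**2 + 26*y + 49; no integer root y with |y| ≤ 4.
  x = -2: f_y(-2, y) = 3*y**2 + 22*y + 36; no integer root y with |y| ≤ 4.
  x = -1: f_y(-1, y) = 3*y**2 + 18*y + 25; no integer root y with |y| ≤ 4.
  x = 0: f_y(0, y) = 3*y**2 + 14*y + 16; vanishes at y ∈ {-2}. (0, -2): f_x = 0, f = 0 — SINGULAR.
  x = 1: f_y(1, y) = 3*y**2 + 10*y + 9; no integer root y with |y| ≤ 4.
  x = 2: f_y(2, y) = 3*y**2 + 6*y + 4; no integer root y with |y| ≤ 4.
  x = 3: f_y(3, y) = 3*y**2 + 2*y + 1; no integer root y with |y| ≤ 4.
  x = 4: f_y(4, y) = 3*y**2 - 2*y; vanishes at y ∈ {0}. (4, 0): f_x = 0 but f = -4 ≠ 0.
Only singular point on the grid: (0, -2).
Classify: substitute x = 0 + u, y = -2 + v and expand: f = u**2*v - u**2 - 2*u*v**2 + v**3 + v**2.
No constant or linear terms (consistent with a singular point). Quadratic part: -u**2 + v**2. Cubic part: u**2*v - 2*u*v**2 + v**3.
The quadratic part v**2 - u**2 = (v − u)(v + u) splits into two distinct linear factors, so there are two distinct tangent lines y − -2 = ±(x − 0) — this is a node (ordinary double point).
Classification: node.


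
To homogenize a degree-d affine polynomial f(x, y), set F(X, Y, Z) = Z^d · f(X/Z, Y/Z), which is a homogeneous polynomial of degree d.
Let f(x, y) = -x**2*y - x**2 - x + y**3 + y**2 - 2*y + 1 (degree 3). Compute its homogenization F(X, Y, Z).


F(X, Y, Z) = -X**2*Y - X**2*Z - X*Z**2 + Y**3 + Y**2*Z - 2*Y*Z**2 + Z**3

deg(f) = 3.
Substitute x = X/Z, y = Y/Z into f, then multiply by Z^3.
  monomial -1·x^2·y^1 ↦ -1·X^2·Y^1·Z^0.
  monomial -1·x^2·y^0 ↦ -1·X^2·Y^0·Z^1.
  monomial -1·x^1·y^0 ↦ -1·X^1·Y^0·Z^2.
  monomial 1·x^0·y^3 ↦ 1·X^0·Y^3·Z^0.
  monomial 1·x^0·y^2 ↦ 1·X^0·Y^2·Z^1.
  monomial -2·x^0·y^1 ↦ -2·X^0·Y^1·Z^2.
  monomial 1·x^0·y^0 ↦ 1·X^0·Y^0·Z^3.
Collecting: F(X, Y, Z) = -X**2*Y - X**2*Z - X*Z**2 + Y**3 + Y**2*Z - 2*Y*Z**2 + Z**3.


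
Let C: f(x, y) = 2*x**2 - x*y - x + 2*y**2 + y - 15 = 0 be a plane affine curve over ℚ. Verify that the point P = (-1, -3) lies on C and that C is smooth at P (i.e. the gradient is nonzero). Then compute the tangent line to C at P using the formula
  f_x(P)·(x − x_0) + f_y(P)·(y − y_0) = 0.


Tangent line at P: -2*x - 10*y - 32 = 0.

Step 1: f(-1, -3) = 0, so P lies on C.
Step 2: partial derivatives
  f_x(x, y) = 4*x - y - 1, f_y(x, y) = -x + 4*y + 1.
  f_x(P) = -2, f_y(P) = -10 (gradient nonzero, so P is smooth).
Step 3: tangent line at P: -2·(x − -1) + -10·(y − -3) = 0.
Expanding: -2*x - 10*y - 32 = 0.


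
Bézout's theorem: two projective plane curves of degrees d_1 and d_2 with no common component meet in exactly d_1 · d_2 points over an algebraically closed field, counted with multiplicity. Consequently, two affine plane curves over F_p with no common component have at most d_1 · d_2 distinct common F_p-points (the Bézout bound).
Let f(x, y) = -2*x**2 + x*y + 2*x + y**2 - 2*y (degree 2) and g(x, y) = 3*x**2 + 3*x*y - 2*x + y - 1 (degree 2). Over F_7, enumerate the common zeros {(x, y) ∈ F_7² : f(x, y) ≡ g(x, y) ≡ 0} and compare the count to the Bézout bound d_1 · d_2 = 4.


Common zeros: {(1, 0), (2, 2), (2, 5), (4, 4)}; count = 4; Bézout bound = 4.

deg(f) = 2, deg(g) = 2, so Bézout bound = 4.
Scan x ∈ F_7. For each x, list the y ∈ F_7 with f(x, y) ≡ 0 and those with g(x, y) ≡ 0 (mod 7); the common zeros in that column are the intersection.
  x = 0: f ≡ 0 at y ∈ {0, 2}; g ≡ 0 at y ∈ {1}; common: ∅.
  x = 1: f ≡ 0 at y ∈ {0, 1}; g ≡ 0 at y ∈ {0}; common: {0}.
  x = 2: f ≡ 0 at y ∈ {2, 5}; g ≡ 0 at y ∈ {0, 1, 2, 3, 4, 5, 6}; common: {2, 5}.
  x = 3: f ≡ 0 at y ∈ {3}; g ≡ 0 at y ∈ {5}; common: ∅.
  x = 4: f ≡ 0 at y ∈ {1, 4}; g ≡ 0 at y ∈ {4}; common: {4}.
  x = 5: f ≡ 0 at y ∈ {5, 6}; g ≡ 0 at y ∈ {3}; common: ∅.
  x = 6: f ≡ 0 at y ∈ {4, 6}; g ≡ 0 at y ∈ {2}; common: ∅.
Collecting: common zeros = {(1, 0), (2, 2), (2, 5), (4, 4)}, so the count is 4.
Comparison with the Bézout bound: 4 ≤ 4 = deg(f)·deg(g), as expected for curves with no common component (the bound is attained).


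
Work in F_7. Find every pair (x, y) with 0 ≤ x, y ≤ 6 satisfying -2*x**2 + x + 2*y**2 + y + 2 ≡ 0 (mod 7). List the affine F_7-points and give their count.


Affine F_7-points: {(1, 5), (3, 5), (5, 4), (5, 6), (6, 4), (6, 6)}; count = 6.

For each of the 49 pairs (x, y) ∈ F_7², evaluate f(x, y) mod 7. Record the zeros.
  x = 0: [0↦2, 1↦5, 2↦5, 3↦2, 4↦3, 5↦1, 6↦3]  zeros at y ∈ ∅
  x = 1: [0↦1, 1↦4, 2↦4, 3↦1, 4↦2, 5↦0, 6↦2]  zeros at y ∈ {5}
  x = 2: [0↦3, 1↦6, 2↦6, 3↦3, 4↦4, 5↦2, 6↦4]  zeros at y ∈ ∅
  x = 3: [0↦1, 1↦4, 2↦4, 3↦1, 4↦2, 5↦0, 6↦2]  zeros at y ∈ {5}
  x = 4: [0↦2, 1↦5, 2↦5, 3↦2, 4↦3, 5↦1, 6↦3]  zeros at y ∈ ∅
  x = 5: [0↦6, 1↦2, 2↦2, 3↦6, 4↦0, 5↦5, 6↦0]  zeros at y ∈ {4, 6}
  x = 6: [0↦6, 1↦2, 2↦2, 3↦6, 4↦0, 5↦5, 6↦0]  zeros at y ∈ {4, 6}
Collecting zeros: affine points = {(1, 5), (3, 5), (5, 4), (5, 6), (6, 4), (6, 6)}.
Total count |C(F_7)_aff| = 6.


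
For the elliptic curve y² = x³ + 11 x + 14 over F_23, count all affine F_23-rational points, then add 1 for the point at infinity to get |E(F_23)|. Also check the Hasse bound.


Affine points = {(1, 7), (1, 16), (8, 4), (8, 19), (13, 10), (13, 13), (15, 9), (15, 14), (16, 10), (16, 13), (17, 10), (17, 13), (18, 8), (18, 15), (20, 0), (22, 5), (22, 18)}; affine count = 17; |E(F_23)| = 18.

Discriminant check: Δ ∝ 4a³ + 27b² = 4·11³ + 27·14² = 4·1331 + 27·196 ≡ 13 (mod 23). Nonzero ⇒ E is nonsingular.
For each x ∈ F_23, compute rhs = x³ + 11·x + 14 mod 23, then count y ∈ F_23 with y² ≡ rhs.
  x = 0: rhs = 14, matching y values: none (0 points).
  x = 1: rhs = 3, matching y values: 7, 16 (2 points).
  x = 2: rhs = 21, matching y values: none (0 points).
  x = 3: rhs = 5, matching y values: none (0 points).
  x = 4: rhs = 7, matching y values: none (0 points).
  x = 5: rhs = 10, matching y values: none (0 points).
  x = 6: rhs = 20, matching y values: none (0 points).
  x = 7: rhs = 20, matching y values: none (0 points).
  x = 8: rhs = 16, matching y values: 4, 19 (2 points).
  x = 9: rhs = 14, matching y values: none (0 points).
  x = 10: rhs = 20, matching y values: none (0 points).
  x = 11: rhs = 17, matching y values: none (0 points).
  x = 12: rhs = 11, matching y values: none (0 points).
  x = 13: rhs = 8, matching y values: 10, 13 (2 points).
  x = 14: rhs = 14, matching y values: none (0 points).
  x = 15: rhs = 12, matching y values: 9, 14 (2 points).
  x = 16: rhs = 8, matching y values: 10, 13 (2 points).
  x = 17: rhs = 8, matching y values: 10, 13 (2 points).
  x = 18: rhs = 18, matching y values: 8, 15 (2 points).
  x = 19: rhs = 21, matching y values: none (0 points).
  x = 20: rhs = 0, matching y values: 0 (1 points).
  x = 21: rhs = 7, matching y values: none (0 points).
  x = 22: rhs = 2, matching y values: 5, 18 (2 points).
Total affine count: 17.
Full point count |E(F_23)| = 17 + 1 = 18.
Hasse bound: |18 − (23+1)| = |-6| = 6 ≤ 2√23 ≈ 9.5917 ✓.


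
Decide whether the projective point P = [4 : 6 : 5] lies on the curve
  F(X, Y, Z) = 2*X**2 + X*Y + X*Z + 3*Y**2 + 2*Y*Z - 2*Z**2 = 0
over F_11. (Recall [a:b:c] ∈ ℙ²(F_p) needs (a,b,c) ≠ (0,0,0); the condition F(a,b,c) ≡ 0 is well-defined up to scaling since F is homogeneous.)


F(4,6,5) ≡ 7 (mod 11); P is NOT on the curve.

Evaluate F(4, 6, 5) term-by-term (mod 11).
  2*X**2 ↦ 2·16·1·1 = 32
  X*Y ↦ 1·4·6·1 = 24
  X*Z ↦ 1·4·1·5 = 20
  3*Y**2 ↦ 3·1·36·1 = 108
  2*Y*Z ↦ 2·1·6·5 = 60
  -2*Z**2 ↦ -2·1·1·25 = -50
Sum: F(4, 6, 5) = (32) + (24) + (20) + (108) + (60) + (-50) = 194.
Reducing mod 11: 194 ≡ 7 (mod 11).
Since F(a, b, c) ≡ 7 ≠ 0 (mod 11), P does NOT lie on the curve.


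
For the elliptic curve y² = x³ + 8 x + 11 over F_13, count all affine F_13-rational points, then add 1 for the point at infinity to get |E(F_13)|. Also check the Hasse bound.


Affine points = {(2, 3), (2, 10), (3, 6), (3, 7), (4, 4), (4, 9), (10, 5), (10, 8), (11, 0)}; affine count = 9; |E(F_13)| = 10.

Discriminant check: Δ ∝ 4a³ + 27b² = 4·8³ + 27·11² = 4·512 + 27·121 ≡ 11 (mod 13). Nonzero ⇒ E is nonsingular.
For each x ∈ F_13, compute rhs = x³ + 8·x + 11 mod 13, then count y ∈ F_13 with y² ≡ rhs.
  x = 0: rhs = 11, matching y values: none (0 points).
  x = 1: rhs = 7, matching y values: none (0 points).
  x = 2: rhs = 9, matching y values: 3, 10 (2 points).
  x = 3: rhs = 10, matching y values: 6, 7 (2 points).
  x = 4: rhs = 3, matching y values: 4, 9 (2 points).
  x = 5: rhs = 7, matching y values: none (0 points).
  x = 6: rhs = 2, matching y values: none (0 points).
  x = 7: rhs = 7, matching y values: none (0 points).
  x = 8: rhs = 2, matching y values: none (0 points).
  x = 9: rhs = 6, matching y values: none (0 points).
  x = 10: rhs = 12, matching y values: 5, 8 (2 points).
  x = 11: rhs = 0, matching y values: 0 (1 points).
  x = 12: rhs = 2, matching y values: none (0 points).
Total affine count: 9.
Full point count |E(F_13)| = 9 + 1 = 10.
Hasse bound: |10 − (13+1)| = |-4| = 4 ≤ 2√13 ≈ 7.2111 ✓.


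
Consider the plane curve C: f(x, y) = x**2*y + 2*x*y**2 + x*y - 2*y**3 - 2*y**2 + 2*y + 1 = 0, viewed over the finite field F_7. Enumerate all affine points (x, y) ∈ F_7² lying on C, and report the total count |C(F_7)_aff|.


Affine F_7-points: {(1, 2), (2, 4), (3, 4), (3, 6), (5, 6)}; count = 5.

For each of the 49 pairs (x, y) ∈ F_7², evaluate f(x, y) mod 7. Record the zeros.
  x = 0: [0↦1, 1↦6, 2↦2, 3↦5, 4↦3, 5↦5, 6↦6]  zeros at y ∈ ∅
  x = 1: [0↦1, 1↦3, 2↦0, 3↦1, 4↦1, 5↦2, 6↦6]  zeros at y ∈ {2}
  x = 2: [0↦1, 1↦2, 2↦2, 3↦3, 4↦0, 5↦2, 6↦4]  zeros at y ∈ {4}
  x = 3: [0↦1, 1↦3, 2↦1, 3↦4, 4↦0, 5↦5, 6↦0]  zeros at y ∈ {4, 6}
  x = 4: [0↦1, 1↦6, 2↦4, 3↦4, 4↦1, 5↦4, 6↦1]  zeros at y ∈ ∅
  x = 5: [0↦1, 1↦4, 2↦4, 3↦3, 4↦3, 5↦6, 6↦0]  zeros at y ∈ {6}
  x = 6: [0↦1, 1↦4, 2↦1, 3↦1, 4↦6, 5↦4, 6↦4]  zeros at y ∈ ∅
Collecting zeros: affine points = {(1, 2), (2, 4), (3, 4), (3, 6), (5, 6)}.
Total count |C(F_7)_aff| = 5.


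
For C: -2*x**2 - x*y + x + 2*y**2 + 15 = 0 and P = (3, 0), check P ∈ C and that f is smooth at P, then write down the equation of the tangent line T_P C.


Tangent line at P: -11*x - 3*y + 33 = 0.

Step 1: f(3, 0) = 0, so P lies on C.
Step 2: partial derivatives
  f_x(x, y) = -4*x - y + 1, f_y(x, y) = -x + 4*y.
  f_x(P) = -11, f_y(P) = -3 (gradient nonzero, so P is smooth).
Step 3: tangent line at P: -11·(x − 3) + -3·(y − 0) = 0.
Expanding: -11*x - 3*y + 33 = 0.


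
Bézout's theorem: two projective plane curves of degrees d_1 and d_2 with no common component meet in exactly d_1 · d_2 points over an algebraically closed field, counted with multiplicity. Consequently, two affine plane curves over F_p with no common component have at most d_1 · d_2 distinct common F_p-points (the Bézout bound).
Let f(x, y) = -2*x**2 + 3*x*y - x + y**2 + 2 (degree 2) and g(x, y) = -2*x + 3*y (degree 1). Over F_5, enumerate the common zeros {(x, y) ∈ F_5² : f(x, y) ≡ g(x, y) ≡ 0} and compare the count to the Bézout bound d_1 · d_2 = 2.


Common zeros: ∅; count = 0; Bézout bound = 2.

deg(f) = 2, deg(g) = 1, so Bézout bound = 2.
Scan x ∈ F_5. For each x, list the y ∈ F_5 with f(x, y) ≡ 0 and those with g(x, y) ≡ 0 (mod 5); the common zeros in that column are the intersection.
  x = 0: f ≡ 0 at y ∈ ∅; g ≡ 0 at y ∈ {0}; common: ∅.
  x = 1: f ≡ 0 at y ∈ ∅; g ≡ 0 at y ∈ {4}; common: ∅.
  x = 2: f ≡ 0 at y ∈ ∅; g ≡ 0 at y ∈ {3}; common: ∅.
  x = 3: f ≡ 0 at y ∈ ∅; g ≡ 0 at y ∈ {2}; common: ∅.
  x = 4: f ≡ 0 at y ∈ {4}; g ≡ 0 at y ∈ {1}; common: ∅.
Collecting: common zeros = ∅, so the count is 0.
Comparison with the Bézout bound: 0 ≤ 2 = deg(f)·deg(g), as expected for curves with no common component (the affine F_5-count falls short of the bound because intersections may lie at infinity, over extension fields, or carry multiplicity).


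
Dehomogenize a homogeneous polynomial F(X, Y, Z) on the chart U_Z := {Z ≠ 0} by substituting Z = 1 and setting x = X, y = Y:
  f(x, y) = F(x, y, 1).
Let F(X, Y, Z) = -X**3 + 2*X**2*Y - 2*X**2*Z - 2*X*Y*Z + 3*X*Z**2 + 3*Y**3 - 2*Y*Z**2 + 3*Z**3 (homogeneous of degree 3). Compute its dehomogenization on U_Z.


f(x, y) = -x**3 + 2*x**2*y - 2*x**2 - 2*x*y + 3*x + 3*y**3 - 2*y + 3

On U_Z we set Z = 1. Each monomial c·X^i·Y^j·Z^k in F becomes c·x^i·y^j·1^k = c·x^i·y^j.
Substituting Z = 1: F(X, Y, 1) = -x**3 + 2*x**2*y - 2*x**2 - 2*x*y + 3*x + 3*y**3 - 2*y + 3.
Note: deg(f) ≤ deg(F) = 3; strict inequality happens when F is divisible by Z (lost terms).


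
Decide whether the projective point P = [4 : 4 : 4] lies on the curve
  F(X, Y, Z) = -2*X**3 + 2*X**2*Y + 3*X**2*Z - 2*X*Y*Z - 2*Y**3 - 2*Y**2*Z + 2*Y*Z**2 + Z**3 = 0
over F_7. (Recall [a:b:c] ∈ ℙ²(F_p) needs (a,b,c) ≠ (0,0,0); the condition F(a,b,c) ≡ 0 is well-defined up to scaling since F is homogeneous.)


F(4,4,4) ≡ 0 (mod 7); P is on the curve.

Evaluate F(4, 4, 4) term-by-term (mod 7).
  -2*X**3 ↦ -2·64·1·1 = -128
  2*X**2*Y ↦ 2·16·4·1 = 128
  3*X**2*Z ↦ 3·16·1·4 = 192
  -2*X*Y*Z ↦ -2·4·4·4 = -128
  -2*Y**3 ↦ -2·1·64·1 = -128
  -2*Y**2*Z ↦ -2·1·16·4 = -128
  2*Y*Z**2 ↦ 2·1·4·16 = 128
  Z**3 ↦ 1·1·1·64 = 64
Sum: F(4, 4, 4) = (-128) + (128) + (192) + (-128) + (-128) + (-128) + (128) + (64) = 0.
Reducing mod 7: 0 ≡ 0 (mod 7).
Since F(a, b, c) ≡ 0 (mod 7), P lies on the curve.


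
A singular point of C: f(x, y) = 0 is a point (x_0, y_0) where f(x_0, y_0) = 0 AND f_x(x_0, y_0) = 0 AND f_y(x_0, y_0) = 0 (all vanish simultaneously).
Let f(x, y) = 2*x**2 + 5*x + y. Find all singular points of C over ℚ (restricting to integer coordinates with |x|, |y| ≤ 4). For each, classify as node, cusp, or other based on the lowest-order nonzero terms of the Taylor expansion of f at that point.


No singular points in the scanned grid; C is smooth there.

Compute partial derivatives:
  f_x = 4*x + 5.
  f_y = 1.
f_y = 1 is a nonzero constant, so f_y never vanishes: no point (x, y) can satisfy f = f_x = f_y = 0. In particular no (x, y) ∈ {−4, ..., 4}² is singular; the curve is smooth.


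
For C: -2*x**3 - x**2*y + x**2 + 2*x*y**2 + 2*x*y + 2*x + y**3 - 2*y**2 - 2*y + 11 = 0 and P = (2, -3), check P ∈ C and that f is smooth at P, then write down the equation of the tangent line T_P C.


Tangent line at P: 6*x + 13*y + 27 = 0.

Step 1: f(2, -3) = 0, so P lies on C.
Step 2: partial derivatives
  f_x(x, y) = -6*x**2 - 2*x*y + 2*x + 2*y**2 + 2*y + 2, f_y(x, y) = -x**2 + 4*x*y + 2*x + 3*y**2 - 4*y - 2.
  f_x(P) = 6, f_y(P) = 13 (gradient nonzero, so P is smooth).
Step 3: tangent line at P: 6·(x − 2) + 13·(y − -3) = 0.
Expanding: 6*x + 13*y + 27 = 0.


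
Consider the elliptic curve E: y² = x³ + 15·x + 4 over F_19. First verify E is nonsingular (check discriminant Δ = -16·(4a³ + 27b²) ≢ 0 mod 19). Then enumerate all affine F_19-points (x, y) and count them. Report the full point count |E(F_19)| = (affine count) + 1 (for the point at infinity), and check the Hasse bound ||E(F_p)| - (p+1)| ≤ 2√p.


Affine points = {(0, 2), (0, 17), (1, 1), (1, 18), (2, 2), (2, 17), (3, 0), (6, 5), (6, 14), (8, 3), (8, 16), (17, 2), (17, 17), (18, 8), (18, 11)}; affine count = 15; |E(F_19)| = 16.

Discriminant check: Δ ∝ 4a³ + 27b² = 4·15³ + 27·4² = 4·3375 + 27·16 ≡ 5 (mod 19). Nonzero ⇒ E is nonsingular.
For each x ∈ F_19, compute rhs = x³ + 15·x + 4 mod 19, then count y ∈ F_19 with y² ≡ rhs.
  x = 0: rhs = 4, matching y values: 2, 17 (2 points).
  x = 1: rhs = 1, matching y values: 1, 18 (2 points).
  x = 2: rhs = 4, matching y values: 2, 17 (2 points).
  x = 3: rhs = 0, matching y values: 0 (1 points).
  x = 4: rhs = 14, matching y values: none (0 points).
  x = 5: rhs = 14, matching y values: none (0 points).
  x = 6: rhs = 6, matching y values: 5, 14 (2 points).
  x = 7: rhs = 15, matching y values: none (0 points).
  x = 8: rhs = 9, matching y values: 3, 16 (2 points).
  x = 9: rhs = 13, matching y values: none (0 points).
  x = 10: rhs = 14, matching y values: none (0 points).
  x = 11: rhs = 18, matching y values: none (0 points).
  x = 12: rhs = 12, matching y values: none (0 points).
  x = 13: rhs = 2, matching y values: none (0 points).
  x = 14: rhs = 13, matching y values: none (0 points).
  x = 15: rhs = 13, matching y values: none (0 points).
  x = 16: rhs = 8, matching y values: none (0 points).
  x = 17: rhs = 4, matching y values: 2, 17 (2 points).
  x = 18: rhs = 7, matching y values: 8, 11 (2 points).
Total affine count: 15.
Full point count |E(F_19)| = 15 + 1 = 16.
Hasse bound: |16 − (19+1)| = |-4| = 4 ≤ 2√19 ≈ 8.7178 ✓.


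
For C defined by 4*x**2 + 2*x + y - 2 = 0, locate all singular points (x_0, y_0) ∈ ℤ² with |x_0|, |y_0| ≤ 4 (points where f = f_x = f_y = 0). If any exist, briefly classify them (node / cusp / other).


No singular points in the scanned grid; C is smooth there.

Compute partial derivatives:
  f_x = 8*x + 2.
  f_y = 1.
f_y = 1 is a nonzero constant, so f_y never vanishes: no point (x, y) can satisfy f = f_x = f_y = 0. In particular no (x, y) ∈ {−4, ..., 4}² is singular; the curve is smooth.


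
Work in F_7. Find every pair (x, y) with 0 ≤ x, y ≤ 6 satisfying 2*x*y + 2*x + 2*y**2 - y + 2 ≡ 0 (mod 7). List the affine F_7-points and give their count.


Affine F_7-points: {(1, 1), (1, 2), (4, 3), (4, 4), (6, 0), (6, 5)}; count = 6.

For each of the 49 pairs (x, y) ∈ F_7², evaluate f(x, y) mod 7. Record the zeros.
  x = 0: [0↦2, 1↦3, 2↦1, 3↦3, 4↦2, 5↦5, 6↦5]  zeros at y ∈ ∅
  x = 1: [0↦4, 1↦0, 2↦0, 3↦4, 4↦5, 5↦3, 6↦5]  zeros at y ∈ {1, 2}
  x = 2: [0↦6, 1↦4, 2↦6, 3↦5, 4↦1, 5↦1, 6↦5]  zeros at y ∈ ∅
  x = 3: [0↦1, 1↦1, 2↦5, 3↦6, 4↦4, 5↦6, 6↦5]  zeros at y ∈ ∅
  x = 4: [0↦3, 1↦5, 2↦4, 3↦0, 4↦0, 5↦4, 6↦5]  zeros at y ∈ {3, 4}
  x = 5: [0↦5, 1↦2, 2↦3, 3↦1, 4↦3, 5↦2, 6↦5]  zeros at y ∈ ∅
  x = 6: [0↦0, 1↦6, 2↦2, 3↦2, 4↦6, 5↦0, 6↦5]  zeros at y ∈ {0, 5}
Collecting zeros: affine points = {(1, 1), (1, 2), (4, 3), (4, 4), (6, 0), (6, 5)}.
Total count |C(F_7)_aff| = 6.


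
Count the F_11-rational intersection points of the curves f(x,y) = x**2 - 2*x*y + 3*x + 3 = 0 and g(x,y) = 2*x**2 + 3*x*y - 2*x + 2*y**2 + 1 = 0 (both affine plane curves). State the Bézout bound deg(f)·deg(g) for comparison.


Common zeros: ∅; count = 0; Bézout bound = 4.

deg(f) = 2, deg(g) = 2, so Bézout bound = 4.
Scan x ∈ F_11. For each x, list the y ∈ F_11 with f(x, y) ≡ 0 and those with g(x, y) ≡ 0 (mod 11); the common zeros in that column are the intersection.
  x = 0: f ≡ 0 at y ∈ ∅; g ≡ 0 at y ∈ {4, 7}; common: ∅.
  x = 1: f ≡ 0 at y ∈ {9}; g ≡ 0 at y ∈ {5, 10}; common: ∅.
  x = 2: f ≡ 0 at y ∈ {6}; g ≡ 0 at y ∈ ∅; common: ∅.
  x = 3: f ≡ 0 at y ∈ {9}; g ≡ 0 at y ∈ ∅; common: ∅.
  x = 4: f ≡ 0 at y ∈ {8}; g ≡ 0 at y ∈ ∅; common: ∅.
  x = 5: f ≡ 0 at y ∈ {1}; g ≡ 0 at y ∈ ∅; common: ∅.
  x = 6: f ≡ 0 at y ∈ {2}; g ≡ 0 at y ∈ {4, 9}; common: ∅.
  x = 7: f ≡ 0 at y ∈ {6}; g ≡ 0 at y ∈ {7, 10}; common: ∅.
  x = 8: f ≡ 0 at y ∈ {5}; g ≡ 0 at y ∈ ∅; common: ∅.
  x = 9: f ≡ 0 at y ∈ {8}; g ≡ 0 at y ∈ {5, 9}; common: ∅.
  x = 10: f ≡ 0 at y ∈ {5}; g ≡ 0 at y ∈ ∅; common: ∅.
Collecting: common zeros = ∅, so the count is 0.
Comparison with the Bézout bound: 0 ≤ 4 = deg(f)·deg(g), as expected for curves with no common component (the affine F_11-count falls short of the bound because intersections may lie at infinity, over extension fields, or carry multiplicity).


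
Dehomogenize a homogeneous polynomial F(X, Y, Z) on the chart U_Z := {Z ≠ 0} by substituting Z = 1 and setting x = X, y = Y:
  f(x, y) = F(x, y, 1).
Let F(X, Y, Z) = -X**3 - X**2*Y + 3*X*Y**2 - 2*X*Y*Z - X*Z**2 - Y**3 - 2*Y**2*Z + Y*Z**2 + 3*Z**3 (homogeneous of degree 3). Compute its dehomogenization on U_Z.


f(x, y) = -x**3 - x**2*y + 3*x*y**2 - 2*x*y - x - y**3 - 2*y**2 + y + 3

On U_Z we set Z = 1. Each monomial c·X^i·Y^j·Z^k in F becomes c·x^i·y^j·1^k = c·x^i·y^j.
Substituting Z = 1: F(X, Y, 1) = -x**3 - x**2*y + 3*x*y**2 - 2*x*y - x - y**3 - 2*y**2 + y + 3.
Note: deg(f) ≤ deg(F) = 3; strict inequality happens when F is divisible by Z (lost terms).


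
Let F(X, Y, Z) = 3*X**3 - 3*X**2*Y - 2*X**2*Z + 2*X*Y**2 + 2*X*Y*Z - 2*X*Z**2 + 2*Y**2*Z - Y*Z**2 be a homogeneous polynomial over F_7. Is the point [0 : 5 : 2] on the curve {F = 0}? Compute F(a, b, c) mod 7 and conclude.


F(0,5,2) ≡ 3 (mod 7); P is NOT on the curve.

Evaluate F(0, 5, 2) term-by-term (mod 7).
  3*X**3 ↦ 3·0·1·1 = 0
  -3*X**2*Y ↦ -3·0·5·1 = 0
  -2*X**2*Z ↦ -2·0·1·2 = 0
  2*X*Y**2 ↦ 2·0·25·1 = 0
  2*X*Y*Z ↦ 2·0·5·2 = 0
  -2*X*Z**2 ↦ -2·0·1·4 = 0
  2*Y**2*Z ↦ 2·1·25·2 = 100
  -Y*Z**2 ↦ -1·1·5·4 = -20
Sum: F(0, 5, 2) = (0) + (0) + (0) + (0) + (0) + (0) + (100) + (-20) = 80.
Reducing mod 7: 80 ≡ 3 (mod 7).
Since F(a, b, c) ≡ 3 ≠ 0 (mod 7), P does NOT lie on the curve.


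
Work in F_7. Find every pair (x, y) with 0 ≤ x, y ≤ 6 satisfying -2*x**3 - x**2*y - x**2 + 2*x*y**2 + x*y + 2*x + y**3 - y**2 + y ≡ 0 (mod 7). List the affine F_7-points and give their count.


Affine F_7-points: {(0, 0), (0, 3), (0, 5), (1, 5), (2, 3), (3, 1), (3, 3), (3, 5), (4, 6), (5, 2), (5, 4), (5, 6), (6, 2)}; count = 13.

For each of the 49 pairs (x, y) ∈ F_7², evaluate f(x, y) mod 7. Record the zeros.
  x = 0: [0↦0, 1↦1, 2↦6, 3↦0, 4↦3, 5↦0, 6↦4]  zeros at y ∈ {0, 3, 5}
  x = 1: [0↦6, 1↦2, 2↦6, 3↦3, 4↦6, 5↦0, 6↦5]  zeros at y ∈ {5}
  x = 2: [0↦5, 1↦1, 2↦2, 3↦0, 4↦1, 5↦4, 6↦1]  zeros at y ∈ {3}
  x = 3: [0↦6, 1↦0, 2↦3, 3↦0, 4↦4, 5↦0, 6↦1]  zeros at y ∈ {1, 3, 5}
  x = 4: [0↦4, 1↦1, 2↦4, 3↦5, 4↦3, 5↦4, 6↦0]  zeros at y ∈ {6}
  x = 5: [0↦1, 1↦6, 2↦0, 3↦3, 4↦0, 5↦4, 6↦0]  zeros at y ∈ {2, 4, 6}
  x = 6: [0↦6, 1↦3, 2↦0, 3↦3, 4↦4, 5↦2, 6↦3]  zeros at y ∈ {2}
Collecting zeros: affine points = {(0, 0), (0, 3), (0, 5), (1, 5), (2, 3), (3, 1), (3, 3), (3, 5), (4, 6), (5, 2), (5, 4), (5, 6), (6, 2)}.
Total count |C(F_7)_aff| = 13.


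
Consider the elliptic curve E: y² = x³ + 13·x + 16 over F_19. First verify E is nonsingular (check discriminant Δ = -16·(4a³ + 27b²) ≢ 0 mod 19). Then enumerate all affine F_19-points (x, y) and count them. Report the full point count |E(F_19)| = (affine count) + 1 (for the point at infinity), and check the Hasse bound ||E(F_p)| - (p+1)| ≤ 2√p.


Affine points = {(0, 4), (0, 15), (1, 7), (1, 12), (3, 5), (3, 14), (5, 4), (5, 15), (6, 5), (6, 14), (8, 9), (8, 10), (9, 8), (9, 11), (10, 5), (10, 14), (12, 0), (13, 8), (13, 11), (14, 4), (14, 15), (16, 8), (16, 11), (17, 1), (17, 18)}; affine count = 25; |E(F_19)| = 26.

Discriminant check: Δ ∝ 4a³ + 27b² = 4·13³ + 27·16² = 4·2197 + 27·256 ≡ 6 (mod 19). Nonzero ⇒ E is nonsingular.
For each x ∈ F_19, compute rhs = x³ + 13·x + 16 mod 19, then count y ∈ F_19 with y² ≡ rhs.
  x = 0: rhs = 16, matching y values: 4, 15 (2 points).
  x = 1: rhs = 11, matching y values: 7, 12 (2 points).
  x = 2: rhs = 12, matching y values: none (0 points).
  x = 3: rhs = 6, matching y values: 5, 14 (2 points).
  x = 4: rhs = 18, matching y values: none (0 points).
  x = 5: rhs = 16, matching y values: 4, 15 (2 points).
  x = 6: rhs = 6, matching y values: 5, 14 (2 points).
  x = 7: rhs = 13, matching y values: none (0 points).
  x = 8: rhs = 5, matching y values: 9, 10 (2 points).
  x = 9: rhs = 7, matching y values: 8, 11 (2 points).
  x = 10: rhs = 6, matching y values: 5, 14 (2 points).
  x = 11: rhs = 8, matching y values: none (0 points).
  x = 12: rhs = 0, matching y values: 0 (1 points).
  x = 13: rhs = 7, matching y values: 8, 11 (2 points).
  x = 14: rhs = 16, matching y values: 4, 15 (2 points).
  x = 15: rhs = 14, matching y values: none (0 points).
  x = 16: rhs = 7, matching y values: 8, 11 (2 points).
  x = 17: rhs = 1, matching y values: 1, 18 (2 points).
  x = 18: rhs = 2, matching y values: none (0 points).
Total affine count: 25.
Full point count |E(F_19)| = 25 + 1 = 26.
Hasse bound: |26 − (19+1)| = |6| = 6 ≤ 2√19 ≈ 8.7178 ✓.


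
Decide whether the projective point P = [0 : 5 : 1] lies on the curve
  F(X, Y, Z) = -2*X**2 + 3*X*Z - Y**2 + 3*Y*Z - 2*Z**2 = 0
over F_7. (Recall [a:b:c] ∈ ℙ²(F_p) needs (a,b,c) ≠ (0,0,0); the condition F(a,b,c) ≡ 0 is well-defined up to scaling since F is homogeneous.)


F(0,5,1) ≡ 2 (mod 7); P is NOT on the curve.

Evaluate F(0, 5, 1) term-by-term (mod 7).
  -2*X**2 ↦ -2·0·1·1 = 0
  3*X*Z ↦ 3·0·1·1 = 0
  -Y**2 ↦ -1·1·25·1 = -25
  3*Y*Z ↦ 3·1·5·1 = 15
  -2*Z**2 ↦ -2·1·1·1 = -2
Sum: F(0, 5, 1) = (0) + (0) + (-25) + (15) + (-2) = -12.
Reducing mod 7: -12 ≡ 2 (mod 7).
Since F(a, b, c) ≡ 2 ≠ 0 (mod 7), P does NOT lie on the curve.


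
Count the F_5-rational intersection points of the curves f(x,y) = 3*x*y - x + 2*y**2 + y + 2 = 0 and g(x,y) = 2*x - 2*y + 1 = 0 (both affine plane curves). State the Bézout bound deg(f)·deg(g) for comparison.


Common zeros: {(2, 0)}; count = 1; Bézout bound = 2.

deg(f) = 2, deg(g) = 1, so Bézout bound = 2.
Scan x ∈ F_5. For each x, list the y ∈ F_5 with f(x, y) ≡ 0 and those with g(x, y) ≡ 0 (mod 5); the common zeros in that column are the intersection.
  x = 0: f ≡ 0 at y ∈ {1}; g ≡ 0 at y ∈ {3}; common: ∅.
  x = 1: f ≡ 0 at y ∈ ∅; g ≡ 0 at y ∈ {4}; common: ∅.
  x = 2: f ≡ 0 at y ∈ {0, 4}; g ≡ 0 at y ∈ {0}; common: {0}.
  x = 3: f ≡ 0 at y ∈ ∅; g ≡ 0 at y ∈ {1}; common: ∅.
  x = 4: f ≡ 0 at y ∈ {3}; g ≡ 0 at y ∈ {2}; common: ∅.
Collecting: common zeros = {(2, 0)}, so the count is 1.
Comparison with the Bézout bound: 1 ≤ 2 = deg(f)·deg(g), as expected for curves with no common component (the affine F_5-count falls short of the bound because intersections may lie at infinity, over extension fields, or carry multiplicity).


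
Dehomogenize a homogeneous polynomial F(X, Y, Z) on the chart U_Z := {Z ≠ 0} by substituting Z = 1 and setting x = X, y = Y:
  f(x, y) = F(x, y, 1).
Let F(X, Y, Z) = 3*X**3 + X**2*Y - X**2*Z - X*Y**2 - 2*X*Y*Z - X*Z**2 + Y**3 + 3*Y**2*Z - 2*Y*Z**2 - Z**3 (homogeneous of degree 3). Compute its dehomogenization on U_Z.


f(x, y) = 3*x**3 + x**2*y - x**2 - x*y**2 - 2*x*y - x + y**3 + 3*y**2 - 2*y - 1

On U_Z we set Z = 1. Each monomial c·X^i·Y^j·Z^k in F becomes c·x^i·y^j·1^k = c·x^i·y^j.
Substituting Z = 1: F(X, Y, 1) = 3*x**3 + x**2*y - x**2 - x*y**2 - 2*x*y - x + y**3 + 3*y**2 - 2*y - 1.
Note: deg(f) ≤ deg(F) = 3; strict inequality happens when F is divisible by Z (lost terms).


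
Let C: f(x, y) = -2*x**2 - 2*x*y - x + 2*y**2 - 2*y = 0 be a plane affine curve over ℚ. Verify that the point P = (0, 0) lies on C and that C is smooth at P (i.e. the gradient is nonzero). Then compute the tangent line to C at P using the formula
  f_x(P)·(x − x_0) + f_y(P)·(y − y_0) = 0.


Tangent line at P: -x - 2*y = 0.

Step 1: f(0, 0) = 0, so P lies on C.
Step 2: partial derivatives
  f_x(x, y) = -4*x - 2*y - 1, f_y(x, y) = -2*x + 4*y - 2.
  f_x(P) = -1, f_y(P) = -2 (gradient nonzero, so P is smooth).
Step 3: tangent line at P: -1·(x − 0) + -2·(y − 0) = 0.
Expanding: -x - 2*y = 0.


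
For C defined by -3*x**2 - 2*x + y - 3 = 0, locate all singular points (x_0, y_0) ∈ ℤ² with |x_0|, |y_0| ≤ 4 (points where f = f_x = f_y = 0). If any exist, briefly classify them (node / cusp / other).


No singular points in the scanned grid; C is smooth there.

Compute partial derivatives:
  f_x = -6*x - 2.
  f_y = 1.
f_y = 1 is a nonzero constant, so f_y never vanishes: no point (x, y) can satisfy f = f_x = f_y = 0. In particular no (x, y) ∈ {−4, ..., 4}² is singular; the curve is smooth.


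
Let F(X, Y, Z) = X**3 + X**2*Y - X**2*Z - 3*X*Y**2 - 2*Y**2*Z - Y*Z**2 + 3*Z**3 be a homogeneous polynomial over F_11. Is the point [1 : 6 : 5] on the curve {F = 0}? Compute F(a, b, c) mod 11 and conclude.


F(1,6,5) ≡ 1 (mod 11); P is NOT on the curve.

Evaluate F(1, 6, 5) term-by-term (mod 11).
  X**3 ↦ 1·1·1·1 = 1
  X**2*Y ↦ 1·1·6·1 = 6
  -X**2*Z ↦ -1·1·1·5 = -5
  -3*X*Y**2 ↦ -3·1·36·1 = -108
  -2*Y**2*Z ↦ -2·1·36·5 = -360
  -Y*Z**2 ↦ -1·1·6·25 = -150
  3*Z**3 ↦ 3·1·1·125 = 375
Sum: F(1, 6, 5) = (1) + (6) + (-5) + (-108) + (-360) + (-150) + (375) = -241.
Reducing mod 11: -241 ≡ 1 (mod 11).
Since F(a, b, c) ≡ 1 ≠ 0 (mod 11), P does NOT lie on the curve.


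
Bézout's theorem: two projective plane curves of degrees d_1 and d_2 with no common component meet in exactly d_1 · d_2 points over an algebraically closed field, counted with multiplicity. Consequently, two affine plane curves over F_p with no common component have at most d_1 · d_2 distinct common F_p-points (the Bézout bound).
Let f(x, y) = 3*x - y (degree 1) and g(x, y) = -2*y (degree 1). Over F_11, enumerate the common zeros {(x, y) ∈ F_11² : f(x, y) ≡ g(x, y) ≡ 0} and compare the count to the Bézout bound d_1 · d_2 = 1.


Common zeros: {(0, 0)}; count = 1; Bézout bound = 1.

deg(f) = 1, deg(g) = 1, so Bézout bound = 1.
Scan x ∈ F_11. For each x, list the y ∈ F_11 with f(x, y) ≡ 0 and those with g(x, y) ≡ 0 (mod 11); the common zeros in that column are the intersection.
  x = 0: f ≡ 0 at y ∈ {0}; g ≡ 0 at y ∈ {0}; common: {0}.
  x = 1: f ≡ 0 at y ∈ {3}; g ≡ 0 at y ∈ {0}; common: ∅.
  x = 2: f ≡ 0 at y ∈ {6}; g ≡ 0 at y ∈ {0}; common: ∅.
  x = 3: f ≡ 0 at y ∈ {9}; g ≡ 0 at y ∈ {0}; common: ∅.
  x = 4: f ≡ 0 at y ∈ {1}; g ≡ 0 at y ∈ {0}; common: ∅.
  x = 5: f ≡ 0 at y ∈ {4}; g ≡ 0 at y ∈ {0}; common: ∅.
  x = 6: f ≡ 0 at y ∈ {7}; g ≡ 0 at y ∈ {0}; common: ∅.
  x = 7: f ≡ 0 at y ∈ {10}; g ≡ 0 at y ∈ {0}; common: ∅.
  x = 8: f ≡ 0 at y ∈ {2}; g ≡ 0 at y ∈ {0}; common: ∅.
  x = 9: f ≡ 0 at y ∈ {5}; g ≡ 0 at y ∈ {0}; common: ∅.
  x = 10: f ≡ 0 at y ∈ {8}; g ≡ 0 at y ∈ {0}; common: ∅.
Collecting: common zeros = {(0, 0)}, so the count is 1.
Comparison with the Bézout bound: 1 ≤ 1 = deg(f)·deg(g), as expected for curves with no common component (the bound is attained).
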